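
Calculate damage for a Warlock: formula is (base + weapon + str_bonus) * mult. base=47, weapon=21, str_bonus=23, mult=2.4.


Sum base + weapon + str = 47 + 21 + 23 = 91
Multiply by 2.4:
91 * 2.4 = 218.4

218.4 damage


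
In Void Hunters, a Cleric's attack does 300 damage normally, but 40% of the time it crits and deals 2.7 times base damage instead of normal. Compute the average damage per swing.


E[dmg] = base * (1 + crit_chance * (crit_mult - 1))
cc as decimal = 40/100 = 0.4
cm - 1 = 2.7 - 1 = 1.7
Bonus factor = 0.4 * 1.7 = 0.68
Total multiplier = 1 + 0.68 = 1.68
Expected damage = 300 * 1.68 = 504.00

504.00 damage


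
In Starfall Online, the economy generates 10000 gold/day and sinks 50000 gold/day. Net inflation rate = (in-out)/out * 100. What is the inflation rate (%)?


Net gold = 10000 - 50000 = -40000
Inflation rate = net / sunk * 100 = -40000 / 50000 * 100
= -0.8 * 100
= -80.00%

-80.00%


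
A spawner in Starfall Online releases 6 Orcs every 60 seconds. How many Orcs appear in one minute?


Spawns per minute = count * (60 / interval)
= 6 * (60 / 60)
= 6 * 1.0
= 6.0

6.0 per minute


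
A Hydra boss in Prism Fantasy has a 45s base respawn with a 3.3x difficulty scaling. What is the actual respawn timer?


Respawn time = base * multiplier
= 45 * 3.3
= 148.5 seconds

148.5 seconds


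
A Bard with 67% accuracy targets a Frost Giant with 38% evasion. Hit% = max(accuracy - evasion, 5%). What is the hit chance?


accuracy - evasion = 67 - 38 = 29
Apply floor: max(29, 5) = 29
Hit chance = 29%

29%


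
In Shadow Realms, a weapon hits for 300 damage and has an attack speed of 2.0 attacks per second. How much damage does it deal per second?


DPS = damage * attack_speed
= 300 * 2.0
= 600.0

600.0 DPS


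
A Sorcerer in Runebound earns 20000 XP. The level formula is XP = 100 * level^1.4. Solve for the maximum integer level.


XP = 100 * level^1.4, so level = (XP / 100)^(1/1.4)
= (20000 / 100)^(1/1.4)
= 200.0^0.7143
= 44.0142
Floor: level = 44

level 44


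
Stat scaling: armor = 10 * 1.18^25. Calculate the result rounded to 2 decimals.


value = base * growth^level
= 10 * 1.18^25
= 10 * 62.668627
= 626.69

626.69 armor


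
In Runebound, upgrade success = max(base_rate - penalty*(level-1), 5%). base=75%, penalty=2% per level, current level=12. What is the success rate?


raw_rate = 75 - 2 * (12 - 1)
= 75 - 2 * 11
= 75 - 22
= 53
Apply floor: max(53, 5) = 53%

53%


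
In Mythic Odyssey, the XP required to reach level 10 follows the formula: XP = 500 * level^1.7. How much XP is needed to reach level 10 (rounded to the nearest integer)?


XP = 500 * level^1.7
Substitute level = 10:
XP = 500 * 10^1.7
= 500 * 50.1187
= 25059

25059 XP


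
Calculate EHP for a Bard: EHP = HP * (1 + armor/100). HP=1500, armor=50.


EHP = 1500 * (1 + 50/100)
= 1500 * (1 + 0.5)
= 1500 * 1.5
= 2250.0

2250.0 EHP


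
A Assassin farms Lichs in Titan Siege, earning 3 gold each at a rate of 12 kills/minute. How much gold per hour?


Gold per minute = 3 * 12 = 36
Gold per hour = 36 * 60 = 2160

2160 gold/hour


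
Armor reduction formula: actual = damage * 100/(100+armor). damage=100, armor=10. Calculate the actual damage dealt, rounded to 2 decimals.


actual = 100 * 100 / (100 + 10)
= 100 * 100 / 110
= 10000 / 110
= 90.91

90.91 damage


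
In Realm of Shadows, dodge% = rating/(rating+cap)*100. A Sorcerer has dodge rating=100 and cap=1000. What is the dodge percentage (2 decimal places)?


dodge% = 100 / (100 + 1000) * 100
= 100 / 1100 * 100
= 0.090909 * 100
= 9.09%

9.09%


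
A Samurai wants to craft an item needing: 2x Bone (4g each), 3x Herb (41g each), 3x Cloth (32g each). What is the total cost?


Cost breakdown:
  Bone: 2 * 4 = 8
  Herb: 3 * 41 = 123
  Cloth: 3 * 32 = 96
Total = 8 + 123 + 96 = 227

227 gold


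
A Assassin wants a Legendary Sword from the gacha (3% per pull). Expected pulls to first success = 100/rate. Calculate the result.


Expected pulls for a geometric distribution = 1/p = 100 / rate%
= 100 / 3
= 33.33

33.33 pulls


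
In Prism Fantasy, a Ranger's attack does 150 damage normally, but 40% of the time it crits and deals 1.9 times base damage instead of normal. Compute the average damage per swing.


E[dmg] = base * (1 + crit_chance * (crit_mult - 1))
cc as decimal = 40/100 = 0.4
cm - 1 = 1.9 - 1 = 0.9
Bonus factor = 0.4 * 0.9 = 0.36
Total multiplier = 1 + 0.36 = 1.36
Expected damage = 150 * 1.36 = 204.00

204.00 damage


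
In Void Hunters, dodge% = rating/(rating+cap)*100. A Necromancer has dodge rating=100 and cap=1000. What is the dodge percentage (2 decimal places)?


dodge% = 100 / (100 + 1000) * 100
= 100 / 1100 * 100
= 0.090909 * 100
= 9.09%

9.09%


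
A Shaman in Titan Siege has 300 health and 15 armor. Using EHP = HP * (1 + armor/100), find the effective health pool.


EHP = 300 * (1 + 15/100)
= 300 * (1 + 0.15)
= 300 * 1.15
= 345.0

345.0 EHP


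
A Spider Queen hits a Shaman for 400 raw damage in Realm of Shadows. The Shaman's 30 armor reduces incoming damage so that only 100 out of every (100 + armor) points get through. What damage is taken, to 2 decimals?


actual = 400 * 100 / (100 + 30)
= 400 * 100 / 130
= 40000 / 130
= 307.69

307.69 damage


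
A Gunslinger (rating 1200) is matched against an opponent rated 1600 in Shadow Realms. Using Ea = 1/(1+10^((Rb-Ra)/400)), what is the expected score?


Elo expected score: Ea = 1/(1 + 10^((Rb-Ra)/400))
Rb - Ra = 1600 - 1200 = 400
(Rb-Ra)/400 = 400/400 = 1.0
10^1.0 = 10.0
Ea = 1/(1 + 10.0) = 1/11.0 = 0.0909

0.0909


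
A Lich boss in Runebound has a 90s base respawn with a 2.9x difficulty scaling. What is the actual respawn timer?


Respawn time = base * multiplier
= 90 * 2.9
= 261.0 seconds

261.0 seconds


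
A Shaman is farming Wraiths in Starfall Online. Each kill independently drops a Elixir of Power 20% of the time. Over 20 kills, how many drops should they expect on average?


Expected drops = kills * (drop_rate / 100)
= 20 * (20 / 100)
= 20 * 0.2
= 4.0

4.0 drops


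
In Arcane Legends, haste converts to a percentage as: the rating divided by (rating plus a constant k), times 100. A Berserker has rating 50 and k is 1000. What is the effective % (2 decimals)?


effective% = rating / (rating + k) * 100
= 50 / (50 + 1000) * 100
= 50 / 1050 * 100
= 0.047619 * 100
= 4.76%

4.76%


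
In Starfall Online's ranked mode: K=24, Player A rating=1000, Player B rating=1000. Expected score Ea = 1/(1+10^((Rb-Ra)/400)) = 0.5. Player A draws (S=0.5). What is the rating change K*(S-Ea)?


Elo update: delta = K * (S - Ea), where S = 0.5 (draws)
S - Ea = 0.5 - 0.5 = 0.0
Rating change = 24 * 0.0
= 0.00

0.00 rating points


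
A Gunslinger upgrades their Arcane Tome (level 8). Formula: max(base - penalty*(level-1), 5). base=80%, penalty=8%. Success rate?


raw_rate = 80 - 8 * (8 - 1)
= 80 - 8 * 7
= 80 - 56
= 24
Apply floor: max(24, 5) = 24%

24%


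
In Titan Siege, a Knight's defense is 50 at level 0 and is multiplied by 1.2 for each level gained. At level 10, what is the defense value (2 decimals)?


value = base * growth^level
= 50 * 1.2^10
= 50 * 6.191736
= 309.59

309.59 defense


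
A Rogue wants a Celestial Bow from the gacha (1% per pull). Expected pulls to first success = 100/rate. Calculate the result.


Expected pulls for a geometric distribution = 1/p = 100 / rate%
= 100 / 1
= 100.0

100.0 pulls


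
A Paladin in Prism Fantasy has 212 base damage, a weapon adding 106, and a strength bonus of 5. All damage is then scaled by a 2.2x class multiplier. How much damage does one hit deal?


Sum base + weapon + str = 212 + 106 + 5 = 323
Multiply by 2.2:
323 * 2.2 = 710.6

710.6 damage


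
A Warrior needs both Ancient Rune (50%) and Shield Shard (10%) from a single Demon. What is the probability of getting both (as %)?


For independent events, P(both) = P(A) * P(B)
= 50% * 10%
= 500 / 100 %
= 5.0%

5.0%


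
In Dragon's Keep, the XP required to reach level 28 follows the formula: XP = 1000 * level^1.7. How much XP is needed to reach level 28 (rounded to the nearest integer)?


XP = 1000 * level^1.7
Substitute level = 28:
XP = 1000 * 28^1.7
= 1000 * 288.5152
= 288515

288515 XP


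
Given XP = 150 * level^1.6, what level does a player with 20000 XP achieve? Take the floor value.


XP = 150 * level^1.6, so level = (XP / 150)^(1/1.6)
= (20000 / 150)^(1/1.6)
= 133.3333^0.625
= 21.2856
Floor: level = 21

level 21


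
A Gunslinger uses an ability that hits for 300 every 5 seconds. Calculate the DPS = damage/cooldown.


DPS = damage / cooldown
= 300 / 5
= 60.00

60.00 DPS


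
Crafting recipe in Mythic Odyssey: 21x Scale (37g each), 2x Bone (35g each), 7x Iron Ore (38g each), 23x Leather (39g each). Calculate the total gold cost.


Cost breakdown:
  Scale: 21 * 37 = 777
  Bone: 2 * 35 = 70
  Iron Ore: 7 * 38 = 266
  Leather: 23 * 39 = 897
Total = 777 + 70 + 266 + 897 = 2010

2010 gold


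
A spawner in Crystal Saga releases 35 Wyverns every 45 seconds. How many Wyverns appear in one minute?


Spawns per minute = count * (60 / interval)
= 35 * (60 / 45)
= 35 * 1.3333
= 46.67

46.67 per minute


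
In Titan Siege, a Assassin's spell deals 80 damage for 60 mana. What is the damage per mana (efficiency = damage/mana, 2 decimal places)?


Efficiency = damage / mana
= 80 / 60
= 1.33

1.33 dmg/mana


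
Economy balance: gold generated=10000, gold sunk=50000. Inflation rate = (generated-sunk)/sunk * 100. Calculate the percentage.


Net gold = 10000 - 50000 = -40000
Inflation rate = net / sunk * 100 = -40000 / 50000 * 100
= -0.8 * 100
= -80.00%

-80.00%


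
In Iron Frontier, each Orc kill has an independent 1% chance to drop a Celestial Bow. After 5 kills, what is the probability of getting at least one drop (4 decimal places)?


P(at least one) = 1 - P(none) = 1 - (1-p)^n
p = 1/100 = 0.01
1 - p = 0.99
(1 - p)^5 = 0.99^5 = 0.950990
P(at least one) = 1 - 0.950990 = 0.0490

0.0490


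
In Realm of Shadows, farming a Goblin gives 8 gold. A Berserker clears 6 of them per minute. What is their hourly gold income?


Gold per minute = 8 * 6 = 48
Gold per hour = 48 * 60 = 2880

2880 gold/hour


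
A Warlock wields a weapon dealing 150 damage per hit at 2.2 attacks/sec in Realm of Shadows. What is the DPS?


DPS = damage * attack_speed
= 150 * 2.2
= 330.0

330.0 DPS


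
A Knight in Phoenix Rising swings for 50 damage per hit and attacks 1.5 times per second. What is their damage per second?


DPS = damage * attack_speed
= 50 * 1.5
= 75.0

75.0 DPS


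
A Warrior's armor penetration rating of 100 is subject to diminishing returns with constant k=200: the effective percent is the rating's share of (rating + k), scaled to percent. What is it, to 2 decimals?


effective% = rating / (rating + k) * 100
= 100 / (100 + 200) * 100
= 100 / 300 * 100
= 0.333333 * 100
= 33.33%

33.33%


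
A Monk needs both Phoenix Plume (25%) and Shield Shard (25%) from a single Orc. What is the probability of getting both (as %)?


For independent events, P(both) = P(A) * P(B)
= 25% * 25%
= 625 / 100 %
= 6.25%

6.25%


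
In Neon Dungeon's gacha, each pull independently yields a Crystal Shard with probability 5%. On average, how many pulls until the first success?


Expected pulls for a geometric distribution = 1/p = 100 / rate%
= 100 / 5
= 20.0

20.0 pulls


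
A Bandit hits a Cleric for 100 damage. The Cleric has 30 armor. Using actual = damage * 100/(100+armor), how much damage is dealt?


actual = 100 * 100 / (100 + 30)
= 100 * 100 / 130
= 10000 / 130
= 76.92

76.92 damage


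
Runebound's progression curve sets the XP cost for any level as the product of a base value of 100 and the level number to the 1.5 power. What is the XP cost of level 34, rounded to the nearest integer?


XP = 100 * level^1.5
Substitute level = 34:
XP = 100 * 34^1.5
= 100 * 198.2524
= 19825

19825 XP


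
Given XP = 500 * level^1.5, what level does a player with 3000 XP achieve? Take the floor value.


XP = 500 * level^1.5, so level = (XP / 500)^(1/1.5)
= (3000 / 500)^(1/1.5)
= 6.0^0.6667
= 3.3019
Floor: level = 3

level 3


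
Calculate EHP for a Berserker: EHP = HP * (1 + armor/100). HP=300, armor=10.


EHP = 300 * (1 + 10/100)
= 300 * (1 + 0.1)
= 300 * 1.1
= 330.0

330.0 EHP


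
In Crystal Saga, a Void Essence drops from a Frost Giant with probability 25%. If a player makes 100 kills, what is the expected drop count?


Expected drops = kills * (drop_rate / 100)
= 100 * (25 / 100)
= 100 * 0.25
= 25.0

25.0 drops


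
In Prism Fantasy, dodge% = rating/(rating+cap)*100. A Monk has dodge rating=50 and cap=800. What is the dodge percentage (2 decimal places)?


dodge% = 50 / (50 + 800) * 100
= 50 / 850 * 100
= 0.058824 * 100
= 5.88%

5.88%


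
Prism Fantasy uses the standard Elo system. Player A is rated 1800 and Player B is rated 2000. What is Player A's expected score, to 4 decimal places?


Elo expected score: Ea = 1/(1 + 10^((Rb-Ra)/400))
Rb - Ra = 2000 - 1800 = 200
(Rb-Ra)/400 = 200/400 = 0.5
10^0.5 = 3.162278
Ea = 1/(1 + 3.162278) = 1/4.162278 = 0.2403

0.2403


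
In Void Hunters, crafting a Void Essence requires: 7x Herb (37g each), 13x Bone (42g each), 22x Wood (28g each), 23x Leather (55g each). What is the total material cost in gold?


Cost breakdown:
  Herb: 7 * 37 = 259
  Bone: 13 * 42 = 546
  Wood: 22 * 28 = 616
  Leather: 23 * 55 = 1265
Total = 259 + 546 + 616 + 1265 = 2686

2686 gold


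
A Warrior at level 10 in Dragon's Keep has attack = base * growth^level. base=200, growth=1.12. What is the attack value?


value = base * growth^level
= 200 * 1.12^10
= 200 * 3.105848
= 621.17

621.17 attack


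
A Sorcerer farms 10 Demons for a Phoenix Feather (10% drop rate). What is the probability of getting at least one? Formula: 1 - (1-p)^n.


P(at least one) = 1 - P(none) = 1 - (1-p)^n
p = 10/100 = 0.1
1 - p = 0.9
(1 - p)^10 = 0.9^10 = 0.348678
P(at least one) = 1 - 0.348678 = 0.6513

0.6513


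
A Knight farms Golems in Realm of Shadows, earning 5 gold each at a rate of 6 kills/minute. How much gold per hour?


Gold per minute = 5 * 6 = 30
Gold per hour = 30 * 60 = 1800

1800 gold/hour


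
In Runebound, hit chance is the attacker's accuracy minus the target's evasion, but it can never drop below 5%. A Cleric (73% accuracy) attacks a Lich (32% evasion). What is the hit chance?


accuracy - evasion = 73 - 32 = 41
Apply floor: max(41, 5) = 41
Hit chance = 41%

41%


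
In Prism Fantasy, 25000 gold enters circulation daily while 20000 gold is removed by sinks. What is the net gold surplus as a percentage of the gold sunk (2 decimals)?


Net gold = 25000 - 20000 = 5000
Inflation rate = net / sunk * 100 = 5000 / 20000 * 100
= 0.25 * 100
= 25.00%

25.00%


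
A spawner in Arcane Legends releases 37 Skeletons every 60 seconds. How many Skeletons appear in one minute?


Spawns per minute = count * (60 / interval)
= 37 * (60 / 60)
= 37 * 1.0
= 37.0

37.0 per minute


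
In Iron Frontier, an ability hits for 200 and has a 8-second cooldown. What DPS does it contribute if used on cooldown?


DPS = damage / cooldown
= 200 / 8
= 25.00

25.00 DPS


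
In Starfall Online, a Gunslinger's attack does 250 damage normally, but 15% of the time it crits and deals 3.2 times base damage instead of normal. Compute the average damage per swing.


E[dmg] = base * (1 + crit_chance * (crit_mult - 1))
cc as decimal = 15/100 = 0.15
cm - 1 = 3.2 - 1 = 2.2
Bonus factor = 0.15 * 2.2 = 0.33
Total multiplier = 1 + 0.33 = 1.33
Expected damage = 250 * 1.33 = 332.50

332.50 damage


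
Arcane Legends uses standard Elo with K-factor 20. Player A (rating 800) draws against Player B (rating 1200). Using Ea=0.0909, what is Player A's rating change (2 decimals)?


Elo update: delta = K * (S - Ea), where S = 0.5 (draws)
S - Ea = 0.5 - 0.0909 = 0.4091
Rating change = 20 * 0.4091
= 8.18

8.18 rating points


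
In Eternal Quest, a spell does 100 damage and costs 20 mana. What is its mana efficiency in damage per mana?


Efficiency = damage / mana
= 100 / 20
= 5.00

5.00 dmg/mana


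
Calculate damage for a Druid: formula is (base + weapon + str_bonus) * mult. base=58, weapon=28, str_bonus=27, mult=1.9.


Sum base + weapon + str = 58 + 28 + 27 = 113
Multiply by 1.9:
113 * 1.9 = 214.7

214.7 damage


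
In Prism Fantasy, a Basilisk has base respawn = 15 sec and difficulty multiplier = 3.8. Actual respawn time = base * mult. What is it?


Respawn time = base * multiplier
= 15 * 3.8
= 57.0 seconds

57.0 seconds


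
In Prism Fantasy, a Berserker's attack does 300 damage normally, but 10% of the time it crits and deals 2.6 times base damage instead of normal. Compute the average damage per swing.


E[dmg] = base * (1 + crit_chance * (crit_mult - 1))
cc as decimal = 10/100 = 0.1
cm - 1 = 2.6 - 1 = 1.6
Bonus factor = 0.1 * 1.6 = 0.16
Total multiplier = 1 + 0.16 = 1.16
Expected damage = 300 * 1.16 = 348.00

348.00 damage


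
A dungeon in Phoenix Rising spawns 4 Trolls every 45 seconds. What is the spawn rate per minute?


Spawns per minute = count * (60 / interval)
= 4 * (60 / 45)
= 4 * 1.3333
= 5.33

5.33 per minute


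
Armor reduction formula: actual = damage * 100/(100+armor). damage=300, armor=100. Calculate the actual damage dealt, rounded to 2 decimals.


actual = 300 * 100 / (100 + 100)
= 300 * 100 / 200
= 30000 / 200
= 150.00

150.00 damage


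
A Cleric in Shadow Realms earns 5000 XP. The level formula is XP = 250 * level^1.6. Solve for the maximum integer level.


XP = 250 * level^1.6, so level = (XP / 250)^(1/1.6)
= (5000 / 250)^(1/1.6)
= 20.0^0.625
= 6.5034
Floor: level = 6

level 6


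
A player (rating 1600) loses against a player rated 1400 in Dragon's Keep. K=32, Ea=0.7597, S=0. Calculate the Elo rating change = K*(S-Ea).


Elo update: delta = K * (S - Ea), where S = 0 (loses)
S - Ea = 0 - 0.7597 = -0.7597
Rating change = 32 * -0.7597
= -24.31

-24.31 rating points


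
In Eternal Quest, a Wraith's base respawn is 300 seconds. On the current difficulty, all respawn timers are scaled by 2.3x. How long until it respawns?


Respawn time = base * multiplier
= 300 * 2.3
= 690.0 seconds

690.0 seconds


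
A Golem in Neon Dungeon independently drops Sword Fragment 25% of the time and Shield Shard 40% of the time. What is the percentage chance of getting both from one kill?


For independent events, P(both) = P(A) * P(B)
= 25% * 40%
= 1000 / 100 %
= 10.0%

10.0%


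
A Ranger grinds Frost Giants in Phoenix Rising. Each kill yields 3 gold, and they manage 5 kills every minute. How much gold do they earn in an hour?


Gold per minute = 3 * 5 = 15
Gold per hour = 15 * 60 = 900

900 gold/hour


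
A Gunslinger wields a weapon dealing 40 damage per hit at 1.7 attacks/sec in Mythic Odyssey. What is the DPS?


DPS = damage * attack_speed
= 40 * 1.7
= 68.0

68.0 DPS


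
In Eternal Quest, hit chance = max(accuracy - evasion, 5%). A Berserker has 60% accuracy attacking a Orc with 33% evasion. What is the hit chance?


accuracy - evasion = 60 - 33 = 27
Apply floor: max(27, 5) = 27
Hit chance = 27%

27%


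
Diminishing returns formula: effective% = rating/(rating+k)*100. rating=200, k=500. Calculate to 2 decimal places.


effective% = rating / (rating + k) * 100
= 200 / (200 + 500) * 100
= 200 / 700 * 100
= 0.285714 * 100
= 28.57%

28.57%


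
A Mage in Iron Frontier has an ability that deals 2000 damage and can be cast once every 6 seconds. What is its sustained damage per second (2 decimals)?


DPS = damage / cooldown
= 2000 / 6
= 333.33

333.33 DPS


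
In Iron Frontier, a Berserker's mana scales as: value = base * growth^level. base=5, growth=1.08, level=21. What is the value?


value = base * growth^level
= 5 * 1.08^21
= 5 * 5.033834
= 25.17

25.17 mana


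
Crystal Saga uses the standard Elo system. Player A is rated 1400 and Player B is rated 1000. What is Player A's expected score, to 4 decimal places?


Elo expected score: Ea = 1/(1 + 10^((Rb-Ra)/400))
Rb - Ra = 1000 - 1400 = -400
(Rb-Ra)/400 = -400/400 = -1.0
10^-1.0 = 0.1
Ea = 1/(1 + 0.1) = 1/1.1 = 0.9091

0.9091


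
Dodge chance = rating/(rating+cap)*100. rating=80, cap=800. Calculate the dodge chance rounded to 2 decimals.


dodge% = 80 / (80 + 800) * 100
= 80 / 880 * 100
= 0.090909 * 100
= 9.09%

9.09%


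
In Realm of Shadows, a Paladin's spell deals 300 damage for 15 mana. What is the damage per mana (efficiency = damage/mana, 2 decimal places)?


Efficiency = damage / mana
= 300 / 15
= 20.00

20.00 dmg/mana


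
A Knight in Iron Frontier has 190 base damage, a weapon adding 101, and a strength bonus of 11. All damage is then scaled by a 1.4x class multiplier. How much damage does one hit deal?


Sum base + weapon + str = 190 + 101 + 11 = 302
Multiply by 1.4:
302 * 1.4 = 422.8

422.8 damage


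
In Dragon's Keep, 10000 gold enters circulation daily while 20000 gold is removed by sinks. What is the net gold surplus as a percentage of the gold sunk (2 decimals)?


Net gold = 10000 - 20000 = -10000
Inflation rate = net / sunk * 100 = -10000 / 20000 * 100
= -0.5 * 100
= -50.00%

-50.00%


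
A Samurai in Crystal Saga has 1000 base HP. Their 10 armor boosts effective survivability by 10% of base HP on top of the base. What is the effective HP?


EHP = 1000 * (1 + 10/100)
= 1000 * (1 + 0.1)
= 1000 * 1.1
= 1100.0

1100.0 EHP


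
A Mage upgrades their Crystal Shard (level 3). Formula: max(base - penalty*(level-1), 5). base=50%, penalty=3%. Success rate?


raw_rate = 50 - 3 * (3 - 1)
= 50 - 3 * 2
= 50 - 6
= 44
Apply floor: max(44, 5) = 44%

44%


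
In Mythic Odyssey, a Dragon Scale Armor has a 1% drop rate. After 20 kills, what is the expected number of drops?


Expected drops = kills * (drop_rate / 100)
= 20 * (1 / 100)
= 20 * 0.01
= 0.2

0.2 drops


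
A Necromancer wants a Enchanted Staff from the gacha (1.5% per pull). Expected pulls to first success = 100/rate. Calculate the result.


Expected pulls for a geometric distribution = 1/p = 100 / rate%
= 100 / 1.5
= 66.67

66.67 pulls


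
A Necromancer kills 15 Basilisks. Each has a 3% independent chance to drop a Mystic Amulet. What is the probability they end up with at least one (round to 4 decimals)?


P(at least one) = 1 - P(none) = 1 - (1-p)^n
p = 3/100 = 0.03
1 - p = 0.97
(1 - p)^15 = 0.97^15 = 0.633251
P(at least one) = 1 - 0.633251 = 0.3667

0.3667


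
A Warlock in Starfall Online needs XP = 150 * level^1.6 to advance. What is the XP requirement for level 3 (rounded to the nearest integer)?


XP = 150 * level^1.6
Substitute level = 3:
XP = 150 * 3^1.6
= 150 * 5.7995
= 870

870 XP


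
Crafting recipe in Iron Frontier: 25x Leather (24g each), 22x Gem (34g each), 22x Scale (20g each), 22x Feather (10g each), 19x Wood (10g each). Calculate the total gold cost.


Cost breakdown:
  Leather: 25 * 24 = 600
  Gem: 22 * 34 = 748
  Scale: 22 * 20 = 440
  Feather: 22 * 10 = 220
  Wood: 19 * 10 = 190
Total = 600 + 748 + 440 + 220 + 190 = 2198

2198 gold


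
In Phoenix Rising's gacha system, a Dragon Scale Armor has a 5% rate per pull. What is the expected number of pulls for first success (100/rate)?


Expected pulls for a geometric distribution = 1/p = 100 / rate%
= 100 / 5
= 20.0

20.0 pulls


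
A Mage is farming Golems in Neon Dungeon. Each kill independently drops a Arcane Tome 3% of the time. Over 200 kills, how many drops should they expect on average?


Expected drops = kills * (drop_rate / 100)
= 200 * (3 / 100)
= 200 * 0.03
= 6.0

6.0 drops


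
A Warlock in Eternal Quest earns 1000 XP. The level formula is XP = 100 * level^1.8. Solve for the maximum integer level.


XP = 100 * level^1.8, so level = (XP / 100)^(1/1.8)
= (1000 / 100)^(1/1.8)
= 10.0^0.5556
= 3.5938
Floor: level = 3

level 3


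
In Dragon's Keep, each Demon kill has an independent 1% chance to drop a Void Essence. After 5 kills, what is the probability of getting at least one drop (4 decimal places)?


P(at least one) = 1 - P(none) = 1 - (1-p)^n
p = 1/100 = 0.01
1 - p = 0.99
(1 - p)^5 = 0.99^5 = 0.950990
P(at least one) = 1 - 0.950990 = 0.0490

0.0490


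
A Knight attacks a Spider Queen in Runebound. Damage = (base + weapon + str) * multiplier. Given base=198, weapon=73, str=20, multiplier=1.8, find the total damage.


Sum base + weapon + str = 198 + 73 + 20 = 291
Multiply by 1.8:
291 * 1.8 = 523.8

523.8 damage


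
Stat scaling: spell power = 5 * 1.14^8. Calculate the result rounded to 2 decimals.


value = base * growth^level
= 5 * 1.14^8
= 5 * 2.852586
= 14.26

14.26 spell power


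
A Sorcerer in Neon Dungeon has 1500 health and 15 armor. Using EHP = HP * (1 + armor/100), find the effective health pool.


EHP = 1500 * (1 + 15/100)
= 1500 * (1 + 0.15)
= 1500 * 1.15
= 1725.0

1725.0 EHP


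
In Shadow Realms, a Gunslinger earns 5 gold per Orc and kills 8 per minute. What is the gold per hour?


Gold per minute = 5 * 8 = 40
Gold per hour = 40 * 60 = 2400

2400 gold/hour


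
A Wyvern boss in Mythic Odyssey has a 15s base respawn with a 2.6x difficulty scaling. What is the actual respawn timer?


Respawn time = base * multiplier
= 15 * 2.6
= 39.0 seconds

39.0 seconds


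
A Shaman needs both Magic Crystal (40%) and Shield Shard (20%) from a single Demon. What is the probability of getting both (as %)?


For independent events, P(both) = P(A) * P(B)
= 40% * 20%
= 800 / 100 %
= 8.0%

8.0%


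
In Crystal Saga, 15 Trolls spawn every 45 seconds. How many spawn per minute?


Spawns per minute = count * (60 / interval)
= 15 * (60 / 45)
= 15 * 1.3333
= 20.0

20.0 per minute


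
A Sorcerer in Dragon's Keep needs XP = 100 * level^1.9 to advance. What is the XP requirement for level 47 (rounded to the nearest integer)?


XP = 100 * level^1.9
Substitute level = 47:
XP = 100 * 47^1.9
= 100 * 1503.0933
= 150309

150309 XP


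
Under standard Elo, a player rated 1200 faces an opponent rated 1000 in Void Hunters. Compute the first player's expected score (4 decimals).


Elo expected score: Ea = 1/(1 + 10^((Rb-Ra)/400))
Rb - Ra = 1000 - 1200 = -200
(Rb-Ra)/400 = -200/400 = -0.5
10^-0.5 = 0.316228
Ea = 1/(1 + 0.316228) = 1/1.316228 = 0.7597

0.7597


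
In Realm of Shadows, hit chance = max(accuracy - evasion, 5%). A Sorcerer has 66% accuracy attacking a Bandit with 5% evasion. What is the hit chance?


accuracy - evasion = 66 - 5 = 61
Apply floor: max(61, 5) = 61
Hit chance = 61%

61%


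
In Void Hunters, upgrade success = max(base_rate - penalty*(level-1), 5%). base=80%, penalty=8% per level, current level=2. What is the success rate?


raw_rate = 80 - 8 * (2 - 1)
= 80 - 8 * 1
= 80 - 8
= 72
Apply floor: max(72, 5) = 72%

72%


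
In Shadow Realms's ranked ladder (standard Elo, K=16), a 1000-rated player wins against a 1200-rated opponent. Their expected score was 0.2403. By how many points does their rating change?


Elo update: delta = K * (S - Ea), where S = 1 (wins)
S - Ea = 1 - 0.2403 = 0.7597
Rating change = 16 * 0.7597
= 12.16

12.16 rating points


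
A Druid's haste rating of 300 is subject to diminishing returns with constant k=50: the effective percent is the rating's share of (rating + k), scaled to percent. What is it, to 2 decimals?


effective% = rating / (rating + k) * 100
= 300 / (300 + 50) * 100
= 300 / 350 * 100
= 0.857143 * 100
= 85.71%

85.71%


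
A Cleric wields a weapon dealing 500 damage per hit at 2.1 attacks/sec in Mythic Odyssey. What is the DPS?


DPS = damage * attack_speed
= 500 * 2.1
= 1050.0

1050.0 DPS


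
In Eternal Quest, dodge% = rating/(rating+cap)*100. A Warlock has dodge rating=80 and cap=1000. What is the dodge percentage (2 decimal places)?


dodge% = 80 / (80 + 1000) * 100
= 80 / 1080 * 100
= 0.074074 * 100
= 7.41%

7.41%


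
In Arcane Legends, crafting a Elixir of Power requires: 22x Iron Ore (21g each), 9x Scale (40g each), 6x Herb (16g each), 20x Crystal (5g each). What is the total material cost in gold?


Cost breakdown:
  Iron Ore: 22 * 21 = 462
  Scale: 9 * 40 = 360
  Herb: 6 * 16 = 96
  Crystal: 20 * 5 = 100
Total = 462 + 360 + 96 + 100 = 1018

1018 gold


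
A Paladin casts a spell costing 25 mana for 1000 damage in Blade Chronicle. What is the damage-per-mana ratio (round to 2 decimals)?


Efficiency = damage / mana
= 1000 / 25
= 40.00

40.00 dmg/mana


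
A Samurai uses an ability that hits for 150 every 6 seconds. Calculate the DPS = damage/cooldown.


DPS = damage / cooldown
= 150 / 6
= 25.00

25.00 DPS


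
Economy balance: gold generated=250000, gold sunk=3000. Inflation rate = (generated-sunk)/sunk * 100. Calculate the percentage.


Net gold = 250000 - 3000 = 247000
Inflation rate = net / sunk * 100 = 247000 / 3000 * 100
= 82.333333 * 100
= 8233.33%

8233.33%


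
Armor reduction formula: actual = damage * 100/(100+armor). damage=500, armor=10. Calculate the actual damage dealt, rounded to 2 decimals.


actual = 500 * 100 / (100 + 10)
= 500 * 100 / 110
= 50000 / 110
= 454.55

454.55 damage


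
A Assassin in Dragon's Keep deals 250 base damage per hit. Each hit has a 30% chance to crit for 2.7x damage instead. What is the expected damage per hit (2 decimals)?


E[dmg] = base * (1 + crit_chance * (crit_mult - 1))
cc as decimal = 30/100 = 0.3
cm - 1 = 2.7 - 1 = 1.7
Bonus factor = 0.3 * 1.7 = 0.51
Total multiplier = 1 + 0.51 = 1.51
Expected damage = 250 * 1.51 = 377.50

377.50 damage


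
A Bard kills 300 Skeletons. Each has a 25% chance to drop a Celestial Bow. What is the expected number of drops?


Expected drops = kills * (drop_rate / 100)
= 300 * (25 / 100)
= 300 * 0.25
= 75.0

75.0 drops


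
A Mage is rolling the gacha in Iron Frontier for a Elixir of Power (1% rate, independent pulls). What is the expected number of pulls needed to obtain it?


Expected pulls for a geometric distribution = 1/p = 100 / rate%
= 100 / 1
= 100.0

100.0 pulls


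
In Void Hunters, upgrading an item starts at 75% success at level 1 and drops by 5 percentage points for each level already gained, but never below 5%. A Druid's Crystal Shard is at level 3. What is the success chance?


raw_rate = 75 - 5 * (3 - 1)
= 75 - 5 * 2
= 75 - 10
= 65
Apply floor: max(65, 5) = 65%

65%


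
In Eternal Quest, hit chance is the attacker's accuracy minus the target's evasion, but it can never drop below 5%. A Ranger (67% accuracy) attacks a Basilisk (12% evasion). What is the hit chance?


accuracy - evasion = 67 - 12 = 55
Apply floor: max(55, 5) = 55
Hit chance = 55%

55%


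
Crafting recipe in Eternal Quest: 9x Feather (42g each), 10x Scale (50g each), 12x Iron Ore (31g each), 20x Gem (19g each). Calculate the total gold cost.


Cost breakdown:
  Feather: 9 * 42 = 378
  Scale: 10 * 50 = 500
  Iron Ore: 12 * 31 = 372
  Gem: 20 * 19 = 380
Total = 378 + 500 + 372 + 380 = 1630

1630 gold


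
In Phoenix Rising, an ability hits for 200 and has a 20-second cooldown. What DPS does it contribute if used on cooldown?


DPS = damage / cooldown
= 200 / 20
= 10.00

10.00 DPS


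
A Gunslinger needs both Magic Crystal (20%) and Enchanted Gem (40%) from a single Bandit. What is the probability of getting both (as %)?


For independent events, P(both) = P(A) * P(B)
= 20% * 40%
= 800 / 100 %
= 8.0%

8.0%


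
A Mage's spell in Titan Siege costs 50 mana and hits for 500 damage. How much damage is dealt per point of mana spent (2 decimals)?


Efficiency = damage / mana
= 500 / 50
= 10.00

10.00 dmg/mana


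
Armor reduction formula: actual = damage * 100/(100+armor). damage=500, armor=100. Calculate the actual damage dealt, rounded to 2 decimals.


actual = 500 * 100 / (100 + 100)
= 500 * 100 / 200
= 50000 / 200
= 250.00

250.00 damage


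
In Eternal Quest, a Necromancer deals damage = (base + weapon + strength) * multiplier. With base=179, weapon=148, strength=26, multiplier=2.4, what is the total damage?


Sum base + weapon + str = 179 + 148 + 26 = 353
Multiply by 2.4:
353 * 2.4 = 847.2

847.2 damage


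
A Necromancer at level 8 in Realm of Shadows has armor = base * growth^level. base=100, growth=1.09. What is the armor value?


value = base * growth^level
= 100 * 1.09^8
= 100 * 1.992563
= 199.26

199.26 armor


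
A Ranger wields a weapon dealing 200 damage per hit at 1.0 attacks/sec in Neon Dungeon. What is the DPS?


DPS = damage * attack_speed
= 200 * 1.0
= 200.0

200.0 DPS


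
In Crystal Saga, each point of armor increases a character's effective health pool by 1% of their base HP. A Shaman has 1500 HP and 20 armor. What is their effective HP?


EHP = 1500 * (1 + 20/100)
= 1500 * (1 + 0.2)
= 1500 * 1.2
= 1800.0

1800.0 EHP


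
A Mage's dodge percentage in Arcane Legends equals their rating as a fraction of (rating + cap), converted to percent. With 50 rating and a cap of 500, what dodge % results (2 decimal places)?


dodge% = 50 / (50 + 500) * 100
= 50 / 550 * 100
= 0.090909 * 100
= 9.09%

9.09%


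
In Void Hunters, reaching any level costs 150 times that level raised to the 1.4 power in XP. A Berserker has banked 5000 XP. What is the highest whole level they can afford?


XP = 150 * level^1.4, so level = (XP / 150)^(1/1.4)
= (5000 / 150)^(1/1.4)
= 33.3333^0.7143
= 12.2397
Floor: level = 12

level 12


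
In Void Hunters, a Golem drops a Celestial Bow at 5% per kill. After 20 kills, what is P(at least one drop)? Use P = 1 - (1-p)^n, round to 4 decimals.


P(at least one) = 1 - P(none) = 1 - (1-p)^n
p = 5/100 = 0.05
1 - p = 0.95
(1 - p)^20 = 0.95^20 = 0.358486
P(at least one) = 1 - 0.358486 = 0.6415

0.6415


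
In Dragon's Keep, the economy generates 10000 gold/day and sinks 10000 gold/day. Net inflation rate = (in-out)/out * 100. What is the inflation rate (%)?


Net gold = 10000 - 10000 = 0
Inflation rate = net / sunk * 100 = 0 / 10000 * 100
= 0.0 * 100
= 0.00%

0.00%


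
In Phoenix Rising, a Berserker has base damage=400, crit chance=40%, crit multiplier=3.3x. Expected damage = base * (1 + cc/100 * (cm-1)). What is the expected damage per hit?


E[dmg] = base * (1 + crit_chance * (crit_mult - 1))
cc as decimal = 40/100 = 0.4
cm - 1 = 3.3 - 1 = 2.3
Bonus factor = 0.4 * 2.3 = 0.92
Total multiplier = 1 + 0.92 = 1.92
Expected damage = 400 * 1.92 = 768.00

768.00 damage


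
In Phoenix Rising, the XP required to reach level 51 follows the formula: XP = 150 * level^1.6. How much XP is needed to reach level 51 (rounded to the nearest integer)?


XP = 150 * level^1.6
Substitute level = 51:
XP = 150 * 51^1.6
= 150 * 539.6501
= 80948

80948 XP


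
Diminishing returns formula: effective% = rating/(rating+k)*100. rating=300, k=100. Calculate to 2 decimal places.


effective% = rating / (rating + k) * 100
= 300 / (300 + 100) * 100
= 300 / 400 * 100
= 0.75 * 100
= 75.00%

75.00%


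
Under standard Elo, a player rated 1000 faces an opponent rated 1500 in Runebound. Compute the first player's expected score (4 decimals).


Elo expected score: Ea = 1/(1 + 10^((Rb-Ra)/400))
Rb - Ra = 1500 - 1000 = 500
(Rb-Ra)/400 = 500/400 = 1.25
10^1.25 = 17.782794
Ea = 1/(1 + 17.782794) = 1/18.782794 = 0.0532

0.0532


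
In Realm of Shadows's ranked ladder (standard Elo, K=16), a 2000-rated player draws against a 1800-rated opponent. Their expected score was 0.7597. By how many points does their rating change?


Elo update: delta = K * (S - Ea), where S = 0.5 (draws)
S - Ea = 0.5 - 0.7597 = -0.2597
Rating change = 16 * -0.2597
= -4.16

-4.16 rating points


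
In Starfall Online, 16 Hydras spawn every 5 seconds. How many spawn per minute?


Spawns per minute = count * (60 / interval)
= 16 * (60 / 5)
= 16 * 12.0
= 192.0

192.0 per minute


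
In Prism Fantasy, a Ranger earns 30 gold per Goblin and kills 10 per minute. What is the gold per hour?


Gold per minute = 30 * 10 = 300
Gold per hour = 300 * 60 = 18000

18000 gold/hour


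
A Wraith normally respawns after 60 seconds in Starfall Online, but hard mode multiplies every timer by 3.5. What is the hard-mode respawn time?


Respawn time = base * multiplier
= 60 * 3.5
= 210.0 seconds

210.0 seconds


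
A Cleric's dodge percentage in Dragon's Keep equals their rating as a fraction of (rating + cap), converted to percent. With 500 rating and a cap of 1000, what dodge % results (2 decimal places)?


dodge% = 500 / (500 + 1000) * 100
= 500 / 1500 * 100
= 0.333333 * 100
= 33.33%

33.33%


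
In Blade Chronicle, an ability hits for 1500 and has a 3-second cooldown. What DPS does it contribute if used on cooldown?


DPS = damage / cooldown
= 1500 / 3
= 500.00

500.00 DPS


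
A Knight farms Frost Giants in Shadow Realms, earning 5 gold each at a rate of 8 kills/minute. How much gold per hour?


Gold per minute = 5 * 8 = 40
Gold per hour = 40 * 60 = 2400

2400 gold/hour


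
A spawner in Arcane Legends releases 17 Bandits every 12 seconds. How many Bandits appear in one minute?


Spawns per minute = count * (60 / interval)
= 17 * (60 / 12)
= 17 * 5.0
= 85.0

85.0 per minute


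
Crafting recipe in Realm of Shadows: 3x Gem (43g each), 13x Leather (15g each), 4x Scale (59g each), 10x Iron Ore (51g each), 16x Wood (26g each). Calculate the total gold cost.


Cost breakdown:
  Gem: 3 * 43 = 129
  Leather: 13 * 15 = 195
  Scale: 4 * 59 = 236
  Iron Ore: 10 * 51 = 510
  Wood: 16 * 26 = 416
Total = 129 + 195 + 236 + 510 + 416 = 1486

1486 gold


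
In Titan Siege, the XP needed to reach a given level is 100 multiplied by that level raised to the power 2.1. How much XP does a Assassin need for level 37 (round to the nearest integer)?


XP = 100 * level^2.1
Substitute level = 37:
XP = 100 * 37^2.1
= 100 * 1964.3715
= 196437

196437 XP


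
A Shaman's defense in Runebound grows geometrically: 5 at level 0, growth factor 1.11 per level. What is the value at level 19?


value = base * growth^level
= 5 * 1.11^19
= 5 * 7.263344
= 36.32

36.32 defense


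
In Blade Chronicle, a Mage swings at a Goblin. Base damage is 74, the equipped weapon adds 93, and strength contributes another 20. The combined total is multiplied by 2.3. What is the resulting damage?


Sum base + weapon + str = 74 + 93 + 20 = 187
Multiply by 2.3:
187 * 2.3 = 430.1

430.1 damage


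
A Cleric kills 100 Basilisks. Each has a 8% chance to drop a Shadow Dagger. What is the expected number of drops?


Expected drops = kills * (drop_rate / 100)
= 100 * (8 / 100)
= 100 * 0.08
= 8.0

8.0 drops


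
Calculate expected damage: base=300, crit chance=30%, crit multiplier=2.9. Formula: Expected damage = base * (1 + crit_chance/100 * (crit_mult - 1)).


E[dmg] = base * (1 + crit_chance * (crit_mult - 1))
cc as decimal = 30/100 = 0.3
cm - 1 = 2.9 - 1 = 1.9
Bonus factor = 0.3 * 1.9 = 0.57
Total multiplier = 1 + 0.57 = 1.57
Expected damage = 300 * 1.57 = 471.00

471.00 damage


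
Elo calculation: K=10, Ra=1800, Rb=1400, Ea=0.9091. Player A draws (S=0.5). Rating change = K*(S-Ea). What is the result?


Elo update: delta = K * (S - Ea), where S = 0.5 (draws)
S - Ea = 0.5 - 0.9091 = -0.4091
Rating change = 10 * -0.4091
= -4.09

-4.09 rating points


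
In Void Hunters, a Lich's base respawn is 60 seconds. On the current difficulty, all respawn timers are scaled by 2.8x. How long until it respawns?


Respawn time = base * multiplier
= 60 * 2.8
= 168.0 seconds

168.0 seconds


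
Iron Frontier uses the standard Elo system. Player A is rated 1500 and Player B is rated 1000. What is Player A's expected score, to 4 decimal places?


Elo expected score: Ea = 1/(1 + 10^((Rb-Ra)/400))
Rb - Ra = 1000 - 1500 = -500
(Rb-Ra)/400 = -500/400 = -1.25
10^-1.25 = 0.056234
Ea = 1/(1 + 0.056234) = 1/1.056234 = 0.9468

0.9468


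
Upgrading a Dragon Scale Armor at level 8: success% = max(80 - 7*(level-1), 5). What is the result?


raw_rate = 80 - 7 * (8 - 1)
= 80 - 7 * 7
= 80 - 49
= 31
Apply floor: max(31, 5) = 31%

31%
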